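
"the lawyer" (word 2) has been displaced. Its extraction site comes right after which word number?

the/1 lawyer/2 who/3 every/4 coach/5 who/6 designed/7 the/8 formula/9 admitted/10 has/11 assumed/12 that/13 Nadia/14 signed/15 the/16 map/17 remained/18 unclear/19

10

The displaced element is "the lawyer" (word 2).
It is linked across 1 clause boundary (Ø).
It functions as the subject of "assumed", so the gap sits immediately after word 10 ("admitted").
Base order: Every coach who designed the formula admitted the lawyer has assumed that Nadia signed the map.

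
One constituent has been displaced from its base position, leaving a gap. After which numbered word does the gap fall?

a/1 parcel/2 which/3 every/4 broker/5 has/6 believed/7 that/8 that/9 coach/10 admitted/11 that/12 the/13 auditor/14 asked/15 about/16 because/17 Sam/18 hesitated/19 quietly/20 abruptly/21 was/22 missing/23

The displaced element is "a parcel" (word 2).
It is linked across 2 clause boundaries (that → that).
It functions as the object of the preposition "about" of "asked", so the gap sits immediately after word 16 ("about").
Base order: Every broker has believed that that coach admitted that the auditor asked about a parcel because Sam hesitated quietly abruptly.

16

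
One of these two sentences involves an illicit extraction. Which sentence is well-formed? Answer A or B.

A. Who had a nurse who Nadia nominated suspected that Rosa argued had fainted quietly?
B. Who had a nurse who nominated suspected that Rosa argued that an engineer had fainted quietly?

A

In B, the wh-phrase is extracted from inside a complex-NP island (relative clause) (introduced by "who"), which blocks movement.
In A, the extraction path crosses only that-complement boundaries, which are transparent.
So A is grammatical.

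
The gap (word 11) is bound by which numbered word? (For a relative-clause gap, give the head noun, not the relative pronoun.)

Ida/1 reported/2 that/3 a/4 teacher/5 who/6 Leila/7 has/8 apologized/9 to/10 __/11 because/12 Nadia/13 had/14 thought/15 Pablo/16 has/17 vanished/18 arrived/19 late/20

The gap at 11 is the prepositional object of "apologized", inside a relative clause.
The relative pronoun is "who" (word 6); it is bound by the head noun immediately before it.
Its filler is the head noun "teacher", at word 5.

5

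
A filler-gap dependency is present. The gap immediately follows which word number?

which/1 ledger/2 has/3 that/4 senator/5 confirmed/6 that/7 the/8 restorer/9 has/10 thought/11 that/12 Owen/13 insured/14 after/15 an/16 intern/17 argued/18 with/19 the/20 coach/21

The displaced element is "which ledger" (word 2).
It is linked across 2 clause boundaries (that → that).
It functions as the direct object of "insured", so the gap sits immediately after word 14 ("insured").
Base order: That senator has confirmed that the restorer has thought that Owen insured which ledger after an intern argued with the coach.

14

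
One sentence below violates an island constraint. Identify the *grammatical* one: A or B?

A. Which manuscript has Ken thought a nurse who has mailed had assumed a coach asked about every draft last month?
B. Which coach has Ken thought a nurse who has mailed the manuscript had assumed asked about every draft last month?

In A, the wh-phrase is extracted from inside a complex-NP island (relative clause) (introduced by "who"), which blocks movement.
In B, the extraction path crosses only that-complement boundaries, which are transparent.
So B is grammatical.

B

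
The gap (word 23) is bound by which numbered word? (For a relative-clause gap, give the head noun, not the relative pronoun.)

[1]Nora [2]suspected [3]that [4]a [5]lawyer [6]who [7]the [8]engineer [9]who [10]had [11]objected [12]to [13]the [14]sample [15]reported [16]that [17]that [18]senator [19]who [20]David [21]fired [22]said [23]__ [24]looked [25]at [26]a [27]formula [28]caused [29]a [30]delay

The gap at 23 is the subject of "looked", inside a relative clause.
The relative pronoun is "who" (word 6); it is bound by the head noun immediately before it.
Its filler is the head noun "lawyer", at word 5.

5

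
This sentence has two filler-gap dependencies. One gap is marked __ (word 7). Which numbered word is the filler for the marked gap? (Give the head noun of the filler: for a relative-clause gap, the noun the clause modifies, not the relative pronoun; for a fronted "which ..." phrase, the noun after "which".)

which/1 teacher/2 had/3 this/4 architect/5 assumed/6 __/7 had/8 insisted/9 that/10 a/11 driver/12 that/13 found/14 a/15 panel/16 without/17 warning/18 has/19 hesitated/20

The marked gap is the subject of "insisted".
Its filler is the fronted wh-phrase "which teacher", at word 2.
(The other dependency links word 12 to a gap after word 13.)

2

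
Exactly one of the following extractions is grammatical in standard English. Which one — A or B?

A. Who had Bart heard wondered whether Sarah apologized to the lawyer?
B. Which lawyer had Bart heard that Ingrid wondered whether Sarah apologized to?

In B, the wh-phrase is extracted from inside a wh-island (introduced by "whether"), which blocks movement.
In A, the extraction path crosses only that-complement boundaries, which are transparent.
So A is grammatical.

A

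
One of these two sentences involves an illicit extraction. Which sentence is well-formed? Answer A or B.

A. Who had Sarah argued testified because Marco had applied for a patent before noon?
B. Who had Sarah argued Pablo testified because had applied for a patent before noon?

A

In B, the wh-phrase is extracted from inside an adjunct island (introduced by "because"), which blocks movement.
In A, the extraction path crosses only that-complement boundaries, which are transparent.
So A is grammatical.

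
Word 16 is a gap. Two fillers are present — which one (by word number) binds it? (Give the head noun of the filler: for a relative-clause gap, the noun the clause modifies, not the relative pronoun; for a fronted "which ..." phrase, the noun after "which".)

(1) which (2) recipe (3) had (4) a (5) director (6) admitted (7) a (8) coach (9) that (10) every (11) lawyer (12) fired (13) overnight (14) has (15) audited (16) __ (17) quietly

2

The marked gap is the direct object of "audited".
Its filler is the fronted wh-phrase "which recipe", at word 2.
(The other dependency links word 8 to a gap after word 12.)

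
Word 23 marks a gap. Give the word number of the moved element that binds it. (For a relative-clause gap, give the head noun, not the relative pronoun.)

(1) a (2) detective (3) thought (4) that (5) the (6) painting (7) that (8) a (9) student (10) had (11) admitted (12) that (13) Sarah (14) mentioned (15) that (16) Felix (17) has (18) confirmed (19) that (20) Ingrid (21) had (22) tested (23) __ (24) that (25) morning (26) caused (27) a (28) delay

The gap at 23 is the object of "tested", inside a relative clause.
The relative pronoun is "that" (word 7); it is bound by the head noun immediately before it.
Its filler is the head noun "painting", at word 6.

6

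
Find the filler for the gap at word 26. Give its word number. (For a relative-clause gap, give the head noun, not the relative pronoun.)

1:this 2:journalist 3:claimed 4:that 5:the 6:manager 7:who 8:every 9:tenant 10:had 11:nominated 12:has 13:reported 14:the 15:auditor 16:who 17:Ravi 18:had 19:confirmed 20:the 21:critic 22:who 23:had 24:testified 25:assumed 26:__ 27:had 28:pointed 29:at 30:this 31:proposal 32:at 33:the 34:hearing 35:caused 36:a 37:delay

The gap at 26 is the subject of "pointed", inside a relative clause.
The relative pronoun is "who" (word 16); it is bound by the head noun immediately before it.
Its filler is the head noun "auditor", at word 15.

15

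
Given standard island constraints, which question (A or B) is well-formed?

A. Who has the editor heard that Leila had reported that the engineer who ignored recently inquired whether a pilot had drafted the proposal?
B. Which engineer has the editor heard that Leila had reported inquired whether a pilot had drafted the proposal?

B

In A, the wh-phrase is extracted from inside a complex-NP island (relative clause) (introduced by "who"), which blocks movement.
In B, the extraction path crosses only that-complement boundaries, which are transparent.
So B is grammatical.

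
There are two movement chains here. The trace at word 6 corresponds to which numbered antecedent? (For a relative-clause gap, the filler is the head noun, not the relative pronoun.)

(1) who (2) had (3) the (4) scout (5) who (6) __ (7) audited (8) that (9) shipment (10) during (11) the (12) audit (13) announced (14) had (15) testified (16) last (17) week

4

The marked gap is inside the relative clause, the subject of "audited".
Its filler is the head noun "scout" (via "who"), at word 4.
(The other dependency links word 1 to a gap after word 13.)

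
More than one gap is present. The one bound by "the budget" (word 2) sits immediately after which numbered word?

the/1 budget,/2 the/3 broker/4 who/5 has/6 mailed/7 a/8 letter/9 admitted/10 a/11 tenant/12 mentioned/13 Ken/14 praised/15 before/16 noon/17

The displaced element is "the budget" (word 2).
It is linked across 2 clause boundaries (Ø → Ø).
It functions as the direct object of "praised", so the gap sits immediately after word 15 ("praised").
Base order: The broker who has mailed a letter admitted a tenant mentioned Ken praised the budget before noon.

15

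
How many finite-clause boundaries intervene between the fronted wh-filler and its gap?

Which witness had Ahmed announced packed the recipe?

1

"which witness" is extracted from the subject of "packed".
Boundaries crossed, outermost first: [Ø] — 1 in total.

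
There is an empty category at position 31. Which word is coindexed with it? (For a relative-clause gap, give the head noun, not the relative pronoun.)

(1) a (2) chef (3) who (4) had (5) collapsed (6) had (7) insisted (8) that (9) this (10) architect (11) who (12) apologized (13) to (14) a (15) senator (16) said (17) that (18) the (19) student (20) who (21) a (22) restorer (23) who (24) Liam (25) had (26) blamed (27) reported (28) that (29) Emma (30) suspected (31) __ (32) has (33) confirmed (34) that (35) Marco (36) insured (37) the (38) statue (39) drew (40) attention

19

The gap at 31 is the subject of "confirmed", inside a relative clause.
The relative pronoun is "who" (word 20); it is bound by the head noun immediately before it.
Its filler is the head noun "student", at word 19.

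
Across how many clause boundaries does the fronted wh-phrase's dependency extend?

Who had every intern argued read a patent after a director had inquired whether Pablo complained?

1

"who" is extracted from the subject of "read".
Boundaries crossed, outermost first: [Ø] — 1 in total.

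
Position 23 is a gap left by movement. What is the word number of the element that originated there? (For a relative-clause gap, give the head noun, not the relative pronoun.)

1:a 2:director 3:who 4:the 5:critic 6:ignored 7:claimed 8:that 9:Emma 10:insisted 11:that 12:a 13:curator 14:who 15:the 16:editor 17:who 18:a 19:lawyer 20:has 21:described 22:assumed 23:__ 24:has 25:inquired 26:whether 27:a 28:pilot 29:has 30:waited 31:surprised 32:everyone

13

The gap at 23 is the subject of "inquired", inside a relative clause.
The relative pronoun is "who" (word 14); it is bound by the head noun immediately before it.
Its filler is the head noun "curator", at word 13.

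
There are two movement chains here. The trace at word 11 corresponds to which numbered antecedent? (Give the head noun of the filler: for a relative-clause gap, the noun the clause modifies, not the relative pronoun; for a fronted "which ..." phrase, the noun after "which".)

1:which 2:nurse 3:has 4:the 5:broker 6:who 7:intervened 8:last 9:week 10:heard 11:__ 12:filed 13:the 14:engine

2

The marked gap is the subject of "filed".
Its filler is the fronted wh-phrase "which nurse", at word 2.
(The other dependency links word 5 to a gap after word 6.)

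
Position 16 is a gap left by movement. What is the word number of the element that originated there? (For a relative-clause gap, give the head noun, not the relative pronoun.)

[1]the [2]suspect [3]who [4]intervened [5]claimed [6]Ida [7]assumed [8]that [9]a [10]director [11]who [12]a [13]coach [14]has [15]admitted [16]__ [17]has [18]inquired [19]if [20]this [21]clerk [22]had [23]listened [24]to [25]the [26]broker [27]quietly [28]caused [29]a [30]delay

The gap at 16 is the subject of "inquired", inside a relative clause.
The relative pronoun is "who" (word 11); it is bound by the head noun immediately before it.
Its filler is the head noun "director", at word 10.

10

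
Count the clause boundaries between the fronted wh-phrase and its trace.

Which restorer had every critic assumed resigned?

1

"which restorer" is extracted from the subject of "resigned".
Boundaries crossed, outermost first: [Ø] — 1 in total.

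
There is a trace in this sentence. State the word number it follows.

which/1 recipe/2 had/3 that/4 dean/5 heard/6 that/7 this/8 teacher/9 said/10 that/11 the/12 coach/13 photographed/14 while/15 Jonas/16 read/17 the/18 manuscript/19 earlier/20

The displaced element is "which recipe" (word 2).
It is linked across 2 clause boundaries (that → that).
It functions as the direct object of "photographed", so the gap sits immediately after word 14 ("photographed").
Base order: That dean had heard that this teacher said that the coach photographed which recipe while Jonas read the manuscript earlier.

14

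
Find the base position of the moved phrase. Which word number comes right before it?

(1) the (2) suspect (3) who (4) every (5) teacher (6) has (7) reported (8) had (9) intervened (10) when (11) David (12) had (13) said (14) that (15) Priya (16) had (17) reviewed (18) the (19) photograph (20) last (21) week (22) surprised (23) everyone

The displaced element is "the suspect" (word 2).
It is linked across 1 clause boundary (Ø).
It functions as the subject of "intervened", so the gap sits immediately after word 7 ("reported").
Base order: Every teacher has reported the suspect had intervened when David had said that Priya had reviewed the photograph last week.

7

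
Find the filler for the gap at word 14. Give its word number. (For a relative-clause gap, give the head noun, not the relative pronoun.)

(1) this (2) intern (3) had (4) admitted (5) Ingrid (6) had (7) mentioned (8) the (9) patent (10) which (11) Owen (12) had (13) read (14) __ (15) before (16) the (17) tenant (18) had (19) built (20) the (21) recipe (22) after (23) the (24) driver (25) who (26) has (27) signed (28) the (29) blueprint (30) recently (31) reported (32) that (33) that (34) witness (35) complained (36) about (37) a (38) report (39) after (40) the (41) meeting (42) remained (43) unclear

9

The gap at 14 is the object of "read", inside a relative clause.
The relative pronoun is "which" (word 10); it is bound by the head noun immediately before it.
Its filler is the head noun "patent", at word 9.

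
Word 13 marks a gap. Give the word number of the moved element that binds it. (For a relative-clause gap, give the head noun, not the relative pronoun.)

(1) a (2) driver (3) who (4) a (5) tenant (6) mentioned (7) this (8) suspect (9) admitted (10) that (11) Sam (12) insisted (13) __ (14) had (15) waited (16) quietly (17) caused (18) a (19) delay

2

The gap at 13 is the subject of "waited", inside a relative clause.
The relative pronoun is "who" (word 3); it is bound by the head noun immediately before it.
Its filler is the head noun "driver", at word 2.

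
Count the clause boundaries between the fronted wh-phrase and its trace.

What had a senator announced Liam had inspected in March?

1

"what" is extracted from the object of "inspected".
Boundaries crossed, outermost first: [Ø] — 1 in total.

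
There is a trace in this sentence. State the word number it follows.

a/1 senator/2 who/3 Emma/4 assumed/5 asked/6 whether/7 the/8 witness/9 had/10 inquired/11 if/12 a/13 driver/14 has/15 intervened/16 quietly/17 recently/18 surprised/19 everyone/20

The displaced element is "a senator" (word 2).
It is linked across 1 clause boundary (Ø).
It functions as the subject of "asked", so the gap sits immediately after word 5 ("assumed").
Base order: Emma assumed that a senator asked whether the witness had inquired if a driver has intervened quietly recently.

5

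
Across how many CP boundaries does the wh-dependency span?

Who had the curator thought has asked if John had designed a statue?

"who" is extracted from the subject of "asked".
Boundaries crossed, outermost first: [Ø] — 1 in total.

1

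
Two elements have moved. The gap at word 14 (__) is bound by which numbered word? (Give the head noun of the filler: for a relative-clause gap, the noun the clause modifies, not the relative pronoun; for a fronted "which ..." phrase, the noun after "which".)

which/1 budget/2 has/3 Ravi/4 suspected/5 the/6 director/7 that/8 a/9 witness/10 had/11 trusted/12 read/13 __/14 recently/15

2

The marked gap is the direct object of "read".
Its filler is the fronted wh-phrase "which budget", at word 2.
(The other dependency links word 7 to a gap after word 12.)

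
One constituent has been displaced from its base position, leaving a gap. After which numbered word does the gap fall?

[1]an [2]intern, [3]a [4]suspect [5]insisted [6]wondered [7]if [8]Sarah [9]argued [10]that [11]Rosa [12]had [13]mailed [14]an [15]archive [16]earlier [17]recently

The displaced element is "an intern" (word 2).
It is linked across 1 clause boundary (Ø).
It functions as the subject of "wondered", so the gap sits immediately after word 5 ("insisted").
Base order: A suspect insisted that an intern wondered if Sarah argued that Rosa had mailed an archive earlier recently.

5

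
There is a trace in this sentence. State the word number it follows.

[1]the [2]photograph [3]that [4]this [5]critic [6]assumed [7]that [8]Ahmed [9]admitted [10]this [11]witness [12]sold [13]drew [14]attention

12

The displaced element is "the photograph" (word 2).
It is linked across 2 clause boundaries (that → Ø).
It functions as the direct object of "sold", so the gap sits immediately after word 12 ("sold").
Base order: This critic assumed that Ahmed admitted this witness sold the photograph.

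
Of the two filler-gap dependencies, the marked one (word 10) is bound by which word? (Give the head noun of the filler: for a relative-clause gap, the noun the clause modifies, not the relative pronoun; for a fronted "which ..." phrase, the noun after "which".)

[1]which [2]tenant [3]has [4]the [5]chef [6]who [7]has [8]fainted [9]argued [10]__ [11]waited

2

The marked gap is the subject of "waited".
Its filler is the fronted wh-phrase "which tenant", at word 2.
(The other dependency links word 5 to a gap after word 6.)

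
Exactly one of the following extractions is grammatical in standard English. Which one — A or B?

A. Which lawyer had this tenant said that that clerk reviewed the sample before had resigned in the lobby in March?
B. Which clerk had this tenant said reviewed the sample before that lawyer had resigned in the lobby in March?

In A, the wh-phrase is extracted from inside an adjunct island (introduced by "before"), which blocks movement.
In B, the extraction path crosses only that-complement boundaries, which are transparent.
So B is grammatical.

B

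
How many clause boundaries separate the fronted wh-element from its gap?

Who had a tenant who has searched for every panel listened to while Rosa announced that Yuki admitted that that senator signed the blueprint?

0

"who" originates inside the matrix clause — no clause boundary is crossed.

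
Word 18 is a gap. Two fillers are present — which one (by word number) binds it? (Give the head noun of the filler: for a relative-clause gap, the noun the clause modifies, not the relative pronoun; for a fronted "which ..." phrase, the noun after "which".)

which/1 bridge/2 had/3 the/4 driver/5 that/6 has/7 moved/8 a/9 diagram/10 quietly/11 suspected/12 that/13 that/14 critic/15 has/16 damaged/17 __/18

The marked gap is the direct object of "damaged".
Its filler is the fronted wh-phrase "which bridge", at word 2.
(The other dependency links word 5 to a gap after word 6.)

2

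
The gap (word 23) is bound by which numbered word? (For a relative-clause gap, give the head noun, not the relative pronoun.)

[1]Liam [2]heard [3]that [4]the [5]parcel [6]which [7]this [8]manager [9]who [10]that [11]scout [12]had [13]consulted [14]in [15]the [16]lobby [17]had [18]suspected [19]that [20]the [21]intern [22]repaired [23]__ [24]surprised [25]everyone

The gap at 23 is the object of "repaired", inside a relative clause.
The relative pronoun is "which" (word 6); it is bound by the head noun immediately before it.
Its filler is the head noun "parcel", at word 5.

5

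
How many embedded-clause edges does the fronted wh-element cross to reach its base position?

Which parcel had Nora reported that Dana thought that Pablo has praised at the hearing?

"which parcel" is extracted from the object of "praised".
Boundaries crossed, outermost first: [that], [that] — 2 in total.

2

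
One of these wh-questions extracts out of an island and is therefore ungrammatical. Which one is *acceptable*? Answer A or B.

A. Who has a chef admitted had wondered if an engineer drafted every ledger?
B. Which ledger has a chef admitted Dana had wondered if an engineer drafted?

In B, the wh-phrase is extracted from inside a wh-island (introduced by "if"), which blocks movement.
In A, the extraction path crosses only that-complement boundaries, which are transparent.
So A is grammatical.

A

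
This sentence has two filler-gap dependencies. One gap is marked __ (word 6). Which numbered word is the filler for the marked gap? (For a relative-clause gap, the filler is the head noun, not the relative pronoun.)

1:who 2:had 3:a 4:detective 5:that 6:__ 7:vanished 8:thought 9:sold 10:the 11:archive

4

The marked gap is inside the relative clause, the subject of "vanished".
Its filler is the head noun "detective" (via "that"), at word 4.
(The other dependency links word 1 to a gap after word 8.)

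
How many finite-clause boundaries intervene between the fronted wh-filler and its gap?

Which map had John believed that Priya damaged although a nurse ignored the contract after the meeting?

1

"which map" is extracted from the object of "damaged".
Boundaries crossed, outermost first: [that] — 1 in total.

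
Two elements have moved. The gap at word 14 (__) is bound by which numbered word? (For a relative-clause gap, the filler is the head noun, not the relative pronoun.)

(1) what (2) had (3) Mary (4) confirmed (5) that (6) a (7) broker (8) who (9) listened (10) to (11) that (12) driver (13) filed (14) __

The marked gap is the direct object of "filed".
Its filler is the fronted wh-phrase "what", at word 1.
(The other dependency links word 7 to a gap after word 8.)

1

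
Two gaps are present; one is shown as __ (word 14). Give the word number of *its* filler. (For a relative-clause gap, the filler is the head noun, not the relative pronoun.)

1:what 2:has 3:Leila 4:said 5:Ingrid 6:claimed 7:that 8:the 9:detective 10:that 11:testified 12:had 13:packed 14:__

The marked gap is the direct object of "packed".
Its filler is the fronted wh-phrase "what", at word 1.
(The other dependency links word 9 to a gap after word 10.)

1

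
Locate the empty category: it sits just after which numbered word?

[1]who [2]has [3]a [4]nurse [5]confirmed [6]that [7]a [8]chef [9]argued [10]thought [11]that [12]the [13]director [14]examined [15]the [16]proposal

9

The displaced element is "who" (word 1).
It is linked across 2 clause boundaries (that → Ø).
It functions as the subject of "thought", so the gap sits immediately after word 9 ("argued").
Base order: A nurse has confirmed that a chef argued who thought that the director examined the proposal.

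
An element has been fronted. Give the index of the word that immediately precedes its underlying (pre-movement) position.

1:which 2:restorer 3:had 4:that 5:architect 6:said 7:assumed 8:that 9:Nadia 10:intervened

The displaced element is "which restorer" (word 2).
It is linked across 1 clause boundary (Ø).
It functions as the subject of "assumed", so the gap sits immediately after word 6 ("said").
Base order: That architect had said which restorer assumed that Nadia intervened.

6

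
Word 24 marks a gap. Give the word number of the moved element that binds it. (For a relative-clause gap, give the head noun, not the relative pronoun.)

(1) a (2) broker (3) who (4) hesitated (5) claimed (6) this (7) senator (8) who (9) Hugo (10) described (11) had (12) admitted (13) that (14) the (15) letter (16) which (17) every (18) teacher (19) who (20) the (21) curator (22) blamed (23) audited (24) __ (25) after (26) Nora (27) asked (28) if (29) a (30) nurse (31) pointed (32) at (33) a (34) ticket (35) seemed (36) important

The gap at 24 is the object of "audited", inside a relative clause.
The relative pronoun is "which" (word 16); it is bound by the head noun immediately before it.
Its filler is the head noun "letter", at word 15.

15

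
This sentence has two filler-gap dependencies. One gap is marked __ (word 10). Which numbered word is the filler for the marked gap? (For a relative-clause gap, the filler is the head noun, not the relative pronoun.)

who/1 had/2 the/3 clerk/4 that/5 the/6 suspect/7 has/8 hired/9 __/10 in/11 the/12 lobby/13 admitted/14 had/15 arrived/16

4

The marked gap is inside the relative clause, the direct object of "hired".
Its filler is the head noun "clerk" (via "that"), at word 4.
(The other dependency links word 1 to a gap after word 14.)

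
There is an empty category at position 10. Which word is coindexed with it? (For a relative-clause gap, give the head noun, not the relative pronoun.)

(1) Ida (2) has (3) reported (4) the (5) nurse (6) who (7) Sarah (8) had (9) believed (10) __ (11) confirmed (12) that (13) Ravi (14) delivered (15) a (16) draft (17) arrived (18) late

5

The gap at 10 is the subject of "confirmed", inside a relative clause.
The relative pronoun is "who" (word 6); it is bound by the head noun immediately before it.
Its filler is the head noun "nurse", at word 5.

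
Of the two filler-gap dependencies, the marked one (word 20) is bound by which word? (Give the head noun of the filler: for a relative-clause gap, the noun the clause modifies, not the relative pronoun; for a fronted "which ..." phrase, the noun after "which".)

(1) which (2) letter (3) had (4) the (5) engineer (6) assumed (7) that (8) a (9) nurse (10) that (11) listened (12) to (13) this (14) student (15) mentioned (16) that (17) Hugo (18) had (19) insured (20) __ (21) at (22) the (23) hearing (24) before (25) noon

The marked gap is the direct object of "insured".
Its filler is the fronted wh-phrase "which letter", at word 2.
(The other dependency links word 9 to a gap after word 10.)

2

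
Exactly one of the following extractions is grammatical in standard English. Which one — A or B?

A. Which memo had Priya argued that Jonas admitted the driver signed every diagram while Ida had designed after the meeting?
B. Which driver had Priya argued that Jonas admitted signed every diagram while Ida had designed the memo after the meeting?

B

In A, the wh-phrase is extracted from inside an adjunct island (introduced by "while"), which blocks movement.
In B, the extraction path crosses only that-complement boundaries, which are transparent.
So B is grammatical.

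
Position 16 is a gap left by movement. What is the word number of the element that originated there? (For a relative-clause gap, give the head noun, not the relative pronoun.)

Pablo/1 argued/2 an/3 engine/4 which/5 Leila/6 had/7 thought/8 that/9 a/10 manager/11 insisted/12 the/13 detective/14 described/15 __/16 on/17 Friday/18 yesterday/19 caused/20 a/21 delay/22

4

The gap at 16 is the object of "described", inside a relative clause.
The relative pronoun is "which" (word 5); it is bound by the head noun immediately before it.
Its filler is the head noun "engine", at word 4.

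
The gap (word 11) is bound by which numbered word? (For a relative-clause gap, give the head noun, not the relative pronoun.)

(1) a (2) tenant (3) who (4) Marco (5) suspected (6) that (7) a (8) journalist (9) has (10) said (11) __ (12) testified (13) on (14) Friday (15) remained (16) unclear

2

The gap at 11 is the subject of "testified", inside a relative clause.
The relative pronoun is "who" (word 3); it is bound by the head noun immediately before it.
Its filler is the head noun "tenant", at word 2.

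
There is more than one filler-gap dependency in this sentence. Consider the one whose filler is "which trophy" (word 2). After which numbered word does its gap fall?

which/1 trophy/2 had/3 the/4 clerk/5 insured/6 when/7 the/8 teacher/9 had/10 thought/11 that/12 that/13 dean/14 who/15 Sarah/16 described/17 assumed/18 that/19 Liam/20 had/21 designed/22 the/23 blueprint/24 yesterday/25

6

The displaced element is "which trophy" (word 2).
It functions as the direct object of "insured", so the gap sits immediately after word 6 ("insured").
Base order: The clerk had insured which trophy when the teacher had thought that that dean who Sarah described assumed that Liam had designed the blueprint yesterday.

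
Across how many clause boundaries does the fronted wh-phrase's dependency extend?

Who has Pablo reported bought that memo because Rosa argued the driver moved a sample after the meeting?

1

"who" is extracted from the subject of "bought".
Boundaries crossed, outermost first: [Ø] — 1 in total.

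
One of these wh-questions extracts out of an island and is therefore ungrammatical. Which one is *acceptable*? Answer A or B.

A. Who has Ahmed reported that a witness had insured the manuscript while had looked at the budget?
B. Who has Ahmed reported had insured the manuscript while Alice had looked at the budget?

B

In A, the wh-phrase is extracted from inside an adjunct island (introduced by "while"), which blocks movement.
In B, the extraction path crosses only that-complement boundaries, which are transparent.
So B is grammatical.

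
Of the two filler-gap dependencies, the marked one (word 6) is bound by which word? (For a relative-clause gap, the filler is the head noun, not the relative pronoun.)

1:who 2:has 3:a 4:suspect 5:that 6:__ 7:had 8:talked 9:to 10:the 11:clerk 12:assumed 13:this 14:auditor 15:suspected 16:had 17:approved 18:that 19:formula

4

The marked gap is inside the relative clause, the subject of "talked".
Its filler is the head noun "suspect" (via "that"), at word 4.
(The other dependency links word 1 to a gap after word 15.)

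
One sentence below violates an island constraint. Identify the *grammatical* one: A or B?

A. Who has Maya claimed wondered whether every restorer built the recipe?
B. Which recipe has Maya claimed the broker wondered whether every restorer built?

In B, the wh-phrase is extracted from inside a wh-island (introduced by "whether"), which blocks movement.
In A, the extraction path crosses only that-complement boundaries, which are transparent.
So A is grammatical.

A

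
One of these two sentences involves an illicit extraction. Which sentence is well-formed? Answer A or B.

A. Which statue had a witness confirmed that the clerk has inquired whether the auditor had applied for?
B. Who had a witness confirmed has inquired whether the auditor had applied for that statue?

B

In A, the wh-phrase is extracted from inside a wh-island (introduced by "whether"), which blocks movement.
In B, the extraction path crosses only that-complement boundaries, which are transparent.
So B is grammatical.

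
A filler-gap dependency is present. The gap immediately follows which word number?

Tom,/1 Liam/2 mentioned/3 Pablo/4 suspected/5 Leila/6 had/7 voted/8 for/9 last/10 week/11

The displaced element is "Tom" (word 1).
It is linked across 2 clause boundaries (Ø → Ø).
It functions as the object of the preposition "for" of "voted", so the gap sits immediately after word 9 ("for").
Base order: Liam mentioned Pablo suspected Leila had voted for Tom last week.

9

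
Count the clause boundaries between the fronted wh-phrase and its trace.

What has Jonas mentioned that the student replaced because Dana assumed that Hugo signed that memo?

"what" is extracted from the object of "replaced".
Boundaries crossed, outermost first: [that] — 1 in total.

1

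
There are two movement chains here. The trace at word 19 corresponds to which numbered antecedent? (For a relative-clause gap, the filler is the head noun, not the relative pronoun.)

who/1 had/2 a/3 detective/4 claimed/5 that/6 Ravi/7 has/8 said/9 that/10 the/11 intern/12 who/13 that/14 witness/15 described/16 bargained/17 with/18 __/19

The marked gap is the object of the preposition "with" of "bargained".
Its filler is the fronted wh-phrase "who", at word 1.
(The other dependency links word 12 to a gap after word 16.)

1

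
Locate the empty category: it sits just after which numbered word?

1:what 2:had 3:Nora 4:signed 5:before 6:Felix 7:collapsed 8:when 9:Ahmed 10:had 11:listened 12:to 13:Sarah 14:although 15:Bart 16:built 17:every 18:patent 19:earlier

The displaced element is "what" (word 1).
It functions as the direct object of "signed", so the gap sits immediately after word 4 ("signed").
Base order: Nora had signed what before Felix collapsed when Ahmed had listened to Sarah although Bart built every patent earlier.

4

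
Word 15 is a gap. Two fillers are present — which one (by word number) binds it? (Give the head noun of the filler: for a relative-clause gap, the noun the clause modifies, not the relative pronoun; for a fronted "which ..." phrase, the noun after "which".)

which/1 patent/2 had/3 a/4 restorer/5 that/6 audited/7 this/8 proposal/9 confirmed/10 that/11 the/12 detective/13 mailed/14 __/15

2

The marked gap is the direct object of "mailed".
Its filler is the fronted wh-phrase "which patent", at word 2.
(The other dependency links word 5 to a gap after word 6.)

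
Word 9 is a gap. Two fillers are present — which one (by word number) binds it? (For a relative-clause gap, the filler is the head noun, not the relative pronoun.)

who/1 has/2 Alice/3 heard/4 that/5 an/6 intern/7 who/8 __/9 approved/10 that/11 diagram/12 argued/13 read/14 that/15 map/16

The marked gap is inside the relative clause, the subject of "approved".
Its filler is the head noun "intern" (via "who"), at word 7.
(The other dependency links word 1 to a gap after word 13.)

7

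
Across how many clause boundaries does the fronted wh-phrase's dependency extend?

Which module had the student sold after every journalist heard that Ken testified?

"which module" originates inside the matrix clause — no clause boundary is crossed.

0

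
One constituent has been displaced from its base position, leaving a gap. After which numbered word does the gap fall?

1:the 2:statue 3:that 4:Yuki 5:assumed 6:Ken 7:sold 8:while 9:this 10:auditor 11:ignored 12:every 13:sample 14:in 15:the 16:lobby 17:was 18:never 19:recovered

7

The displaced element is "the statue" (word 2).
It is linked across 1 clause boundary (Ø).
It functions as the direct object of "sold", so the gap sits immediately after word 7 ("sold").
Base order: Yuki assumed Ken sold the statue while this auditor ignored every sample in the lobby.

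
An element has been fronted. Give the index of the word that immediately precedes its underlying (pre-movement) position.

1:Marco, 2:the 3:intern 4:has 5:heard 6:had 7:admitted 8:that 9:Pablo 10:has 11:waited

5

The displaced element is "Marco" (word 1).
It is linked across 1 clause boundary (Ø).
It functions as the subject of "admitted", so the gap sits immediately after word 5 ("heard").
Base order: The intern has heard that Marco had admitted that Pablo has waited.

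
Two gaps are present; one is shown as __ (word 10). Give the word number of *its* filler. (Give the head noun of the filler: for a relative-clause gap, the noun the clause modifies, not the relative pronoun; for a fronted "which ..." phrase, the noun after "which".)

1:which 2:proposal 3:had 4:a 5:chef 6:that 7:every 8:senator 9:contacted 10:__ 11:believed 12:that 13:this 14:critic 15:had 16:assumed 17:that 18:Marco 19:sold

The marked gap is inside the relative clause, the direct object of "contacted".
Its filler is the head noun "chef" (via "that"), at word 5.
(The other dependency links word 2 to a gap after word 19.)

5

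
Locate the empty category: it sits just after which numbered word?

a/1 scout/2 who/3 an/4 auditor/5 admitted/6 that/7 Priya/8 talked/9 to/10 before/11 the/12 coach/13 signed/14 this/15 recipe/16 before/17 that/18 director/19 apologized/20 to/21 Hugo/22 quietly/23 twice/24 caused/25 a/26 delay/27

10

The displaced element is "a scout" (word 2).
It is linked across 1 clause boundary (that).
It functions as the object of the preposition "to" of "talked", so the gap sits immediately after word 10 ("to").
Base order: An auditor admitted that Priya talked to a scout before the coach signed this recipe before that director apologized to Hugo quietly twice.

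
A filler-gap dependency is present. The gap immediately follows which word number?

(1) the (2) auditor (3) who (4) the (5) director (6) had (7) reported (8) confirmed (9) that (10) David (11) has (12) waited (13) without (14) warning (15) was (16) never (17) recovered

7

The displaced element is "the auditor" (word 2).
It is linked across 1 clause boundary (Ø).
It functions as the subject of "confirmed", so the gap sits immediately after word 7 ("reported").
Base order: The director had reported that the auditor confirmed that David has waited without warning.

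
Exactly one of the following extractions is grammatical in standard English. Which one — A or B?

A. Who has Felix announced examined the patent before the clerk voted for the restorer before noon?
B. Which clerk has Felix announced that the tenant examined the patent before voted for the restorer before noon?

In B, the wh-phrase is extracted from inside an adjunct island (introduced by "before"), which blocks movement.
In A, the extraction path crosses only that-complement boundaries, which are transparent.
So A is grammatical.

A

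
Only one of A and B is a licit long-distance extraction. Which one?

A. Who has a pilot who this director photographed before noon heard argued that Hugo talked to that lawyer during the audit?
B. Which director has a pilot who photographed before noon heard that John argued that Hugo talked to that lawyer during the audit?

In B, the wh-phrase is extracted from inside a complex-NP island (relative clause) (introduced by "who"), which blocks movement.
In A, the extraction path crosses only that-complement boundaries, which are transparent.
So A is grammatical.

A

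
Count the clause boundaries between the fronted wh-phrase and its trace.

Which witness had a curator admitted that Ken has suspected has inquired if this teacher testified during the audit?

"which witness" is extracted from the subject of "inquired".
Boundaries crossed, outermost first: [that], [Ø] — 2 in total.

2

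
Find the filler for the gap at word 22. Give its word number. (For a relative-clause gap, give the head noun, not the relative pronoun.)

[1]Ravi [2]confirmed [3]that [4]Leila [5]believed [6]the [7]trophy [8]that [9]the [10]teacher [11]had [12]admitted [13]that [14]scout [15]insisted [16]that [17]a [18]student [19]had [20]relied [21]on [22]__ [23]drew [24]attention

The gap at 22 is the prepositional object of "relied", inside a relative clause.
The relative pronoun is "that" (word 8); it is bound by the head noun immediately before it.
Its filler is the head noun "trophy", at word 7.

7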